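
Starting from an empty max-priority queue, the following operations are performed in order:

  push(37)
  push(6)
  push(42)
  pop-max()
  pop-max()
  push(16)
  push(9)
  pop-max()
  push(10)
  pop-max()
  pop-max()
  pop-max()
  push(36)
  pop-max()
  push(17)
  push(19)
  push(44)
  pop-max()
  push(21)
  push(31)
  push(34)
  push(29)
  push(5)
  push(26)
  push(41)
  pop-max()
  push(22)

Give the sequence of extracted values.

insert 37 → {37}
insert 6 → {37, 6}
insert 42 → {42, 37, 6}
pop-max → 42; now {37, 6}
pop-max → 37; now {6}
insert 16 → {16, 6}
insert 9 → {16, 9, 6}
pop-max → 16; now {9, 6}
insert 10 → {10, 9, 6}
pop-max → 10; now {9, 6}
pop-max → 9; now {6}
pop-max → 6; now {}
insert 36 → {36}
pop-max → 36; now {}
insert 17 → {17}
insert 19 → {19, 17}
insert 44 → {44, 19, 17}
pop-max → 44; now {19, 17}
insert 21 → {21, 19, 17}
insert 31 → {31, 21, 19, 17}
insert 34 → {34, 31, 21, 19, 17}
insert 29 → {34, 31, 29, 21, 19, 17}
insert 5 → {34, 31, 29, 21, 19, 17, 5}
insert 26 → {34, 31, 29, 26, 21, 19, 17, 5}
insert 41 → {41, 34, 31, 29, 26, 21, 19, 17, 5}
pop-max → 41; now {34, 31, 29, 26, 21, 19, 17, 5}
insert 22 → {34, 31, 29, 26, 22, 21, 19, 17, 5}

42 → 37 → 16 → 10 → 9 → 6 → 36 → 44 → 41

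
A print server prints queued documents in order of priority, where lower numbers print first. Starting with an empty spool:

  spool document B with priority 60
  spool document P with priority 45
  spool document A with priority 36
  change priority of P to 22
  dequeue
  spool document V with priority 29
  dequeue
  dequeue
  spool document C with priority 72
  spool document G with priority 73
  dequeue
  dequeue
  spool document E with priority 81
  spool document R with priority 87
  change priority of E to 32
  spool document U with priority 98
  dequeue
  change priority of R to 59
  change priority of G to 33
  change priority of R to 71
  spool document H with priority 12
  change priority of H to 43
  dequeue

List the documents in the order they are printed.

add B (priority 60) → {B:60}
add P (priority 45) → {P:45, B:60}
add A (priority 36) → {A:36, P:45, B:60}
update P to priority 22 → {P:22, A:36, B:60}
dequeue → P; now {A:36, B:60}
add V (priority 29) → {V:29, A:36, B:60}
dequeue → V; now {A:36, B:60}
dequeue → A; now {B:60}
add C (priority 72) → {B:60, C:72}
add G (priority 73) → {B:60, C:72, G:73}
dequeue → B; now {C:72, G:73}
dequeue → C; now {G:73}
add E (priority 81) → {G:73, E:81}
add R (priority 87) → {G:73, E:81, R:87}
update E to priority 32 → {E:32, G:73, R:87}
add U (priority 98) → {E:32, G:73, R:87, U:98}
dequeue → E; now {G:73, R:87, U:98}
update R to priority 59 → {R:59, G:73, U:98}
update G to priority 33 → {G:33, R:59, U:98}
update R to priority 71 → {G:33, R:71, U:98}
add H (priority 12) → {H:12, G:33, R:71, U:98}
update H to priority 43 → {G:33, H:43, R:71, U:98}
dequeue → G; now {H:43, R:71, U:98}

P, V, A, B, C, E, G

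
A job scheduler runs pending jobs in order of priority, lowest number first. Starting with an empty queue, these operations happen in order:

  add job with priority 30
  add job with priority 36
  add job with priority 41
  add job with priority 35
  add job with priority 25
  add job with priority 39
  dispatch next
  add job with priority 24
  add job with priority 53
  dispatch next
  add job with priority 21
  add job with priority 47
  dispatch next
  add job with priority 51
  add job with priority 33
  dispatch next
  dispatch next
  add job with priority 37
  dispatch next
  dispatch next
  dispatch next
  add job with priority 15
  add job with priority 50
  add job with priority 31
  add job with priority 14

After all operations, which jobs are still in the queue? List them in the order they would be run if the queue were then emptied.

[14, 15, 31, 39, 41, 47, 50, 51, 53]

insert 30 → {30}
insert 36 → {30, 36}
insert 41 → {30, 36, 41}
insert 35 → {30, 35, 36, 41}
insert 25 → {25, 30, 35, 36, 41}
insert 39 → {25, 30, 35, 36, 39, 41}
dispatch next → 25; now {30, 35, 36, 39, 41}
insert 24 → {24, 30, 35, 36, 39, 41}
insert 53 → {24, 30, 35, 36, 39, 41, 53}
dispatch next → 24; now {30, 35, 36, 39, 41, 53}
insert 21 → {21, 30, 35, 36, 39, 41, 53}
insert 47 → {21, 30, 35, 36, 39, 41, 47, 53}
dispatch next → 21; now {30, 35, 36, 39, 41, 47, 53}
insert 51 → {30, 35, 36, 39, 41, 47, 51, 53}
insert 33 → {30, 33, 35, 36, 39, 41, 47, 51, 53}
dispatch next → 30; now {33, 35, 36, 39, 41, 47, 51, 53}
dispatch next → 33; now {35, 36, 39, 41, 47, 51, 53}
insert 37 → {35, 36, 37, 39, 41, 47, 51, 53}
dispatch next → 35; now {36, 37, 39, 41, 47, 51, 53}
dispatch next → 36; now {37, 39, 41, 47, 51, 53}
dispatch next → 37; now {39, 41, 47, 51, 53}
insert 15 → {15, 39, 41, 47, 51, 53}
insert 50 → {15, 39, 41, 47, 50, 51, 53}
insert 31 → {15, 31, 39, 41, 47, 50, 51, 53}
insert 14 → {14, 15, 31, 39, 41, 47, 50, 51, 53}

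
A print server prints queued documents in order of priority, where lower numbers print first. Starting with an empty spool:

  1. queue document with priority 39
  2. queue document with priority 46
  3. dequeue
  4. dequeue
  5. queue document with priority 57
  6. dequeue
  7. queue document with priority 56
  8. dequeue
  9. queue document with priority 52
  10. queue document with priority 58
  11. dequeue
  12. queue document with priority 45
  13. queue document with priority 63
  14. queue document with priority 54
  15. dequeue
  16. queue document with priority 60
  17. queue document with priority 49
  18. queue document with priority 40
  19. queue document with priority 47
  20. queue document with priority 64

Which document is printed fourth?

insert 39 → {39}
insert 46 → {39, 46}
dequeue → 39; now {46}
dequeue → 46; now {}
insert 57 → {57}
dequeue → 57; now {}
insert 56 → {56}
dequeue → 56; now {}
insert 52 → {52}
insert 58 → {52, 58}
dequeue → 52; now {58}
insert 45 → {45, 58}
insert 63 → {45, 58, 63}
insert 54 → {45, 54, 58, 63}
dequeue → 45; now {54, 58, 63}
insert 60 → {54, 58, 60, 63}
insert 49 → {49, 54, 58, 60, 63}
insert 40 → {40, 49, 54, 58, 60, 63}
insert 47 → {40, 47, 49, 54, 58, 60, 63}
insert 64 → {40, 47, 49, 54, 58, 60, 63, 64}

56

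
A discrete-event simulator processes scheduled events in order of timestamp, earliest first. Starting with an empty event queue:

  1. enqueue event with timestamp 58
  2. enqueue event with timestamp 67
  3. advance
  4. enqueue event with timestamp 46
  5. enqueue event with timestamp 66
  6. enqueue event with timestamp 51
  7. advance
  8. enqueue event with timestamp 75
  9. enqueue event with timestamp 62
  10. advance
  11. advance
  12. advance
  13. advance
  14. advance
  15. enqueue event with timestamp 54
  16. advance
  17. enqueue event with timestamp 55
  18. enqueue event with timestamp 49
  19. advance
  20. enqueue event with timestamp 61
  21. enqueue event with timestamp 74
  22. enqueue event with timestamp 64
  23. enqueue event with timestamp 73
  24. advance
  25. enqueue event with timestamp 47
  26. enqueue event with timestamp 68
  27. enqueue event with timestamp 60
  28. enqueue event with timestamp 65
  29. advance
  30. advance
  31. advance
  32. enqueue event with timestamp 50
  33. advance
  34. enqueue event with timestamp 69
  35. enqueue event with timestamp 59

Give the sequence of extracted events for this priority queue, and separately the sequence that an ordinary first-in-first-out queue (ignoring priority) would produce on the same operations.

priority queue: 58, 46, 51, 62, 66, 67, 75, 54, 49, 55, 47, 60, 61, 50; FIFO queue: 58 → 67 → 46 → 66 → 51 → 75 → 62 → 54 → 55 → 49 → 61 → 74 → 64 → 73

insert 58 → {58}
insert 67 → {58, 67}
advance → 58; now {67}
insert 46 → {46, 67}
insert 66 → {46, 66, 67}
insert 51 → {46, 51, 66, 67}
advance → 46; now {51, 66, 67}
insert 75 → {51, 66, 67, 75}
insert 62 → {51, 62, 66, 67, 75}
advance → 51; now {62, 66, 67, 75}
advance → 62; now {66, 67, 75}
advance → 66; now {67, 75}
advance → 67; now {75}
advance → 75; now {}
insert 54 → {54}
advance → 54; now {}
insert 55 → {55}
insert 49 → {49, 55}
advance → 49; now {55}
insert 61 → {55, 61}
insert 74 → {55, 61, 74}
insert 64 → {55, 61, 64, 74}
insert 73 → {55, 61, 64, 73, 74}
advance → 55; now {61, 64, 73, 74}
insert 47 → {47, 61, 64, 73, 74}
insert 68 → {47, 61, 64, 68, 73, 74}
insert 60 → {47, 60, 61, 64, 68, 73, 74}
insert 65 → {47, 60, 61, 64, 65, 68, 73, 74}
advance → 47; now {60, 61, 64, 65, 68, 73, 74}
advance → 60; now {61, 64, 65, 68, 73, 74}
advance → 61; now {64, 65, 68, 73, 74}
insert 50 → {50, 64, 65, 68, 73, 74}
advance → 50; now {64, 65, 68, 73, 74}
insert 69 → {64, 65, 68, 69, 73, 74}
insert 59 → {59, 64, 65, 68, 69, 73, 74}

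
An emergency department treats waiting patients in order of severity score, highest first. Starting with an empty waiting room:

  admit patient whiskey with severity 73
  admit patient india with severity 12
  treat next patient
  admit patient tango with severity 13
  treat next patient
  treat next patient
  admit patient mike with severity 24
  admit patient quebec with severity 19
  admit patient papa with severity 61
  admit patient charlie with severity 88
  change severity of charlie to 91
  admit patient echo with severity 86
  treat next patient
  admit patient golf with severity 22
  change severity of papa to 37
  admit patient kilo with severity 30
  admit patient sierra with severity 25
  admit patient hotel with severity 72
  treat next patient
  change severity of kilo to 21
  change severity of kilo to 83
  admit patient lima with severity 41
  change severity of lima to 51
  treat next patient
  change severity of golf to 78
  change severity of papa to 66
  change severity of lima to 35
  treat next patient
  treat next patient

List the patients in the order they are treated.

add whiskey (severity 73) → {whiskey:73}
add india (severity 12) → {whiskey:73, india:12}
treat next patient → whiskey; now {india:12}
add tango (severity 13) → {tango:13, india:12}
treat next patient → tango; now {india:12}
treat next patient → india; now {}
add mike (severity 24) → {mike:24}
add quebec (severity 19) → {mike:24, quebec:19}
add papa (severity 61) → {papa:61, mike:24, quebec:19}
add charlie (severity 88) → {charlie:88, papa:61, mike:24, quebec:19}
update charlie to severity 91 → {charlie:91, papa:61, mike:24, quebec:19}
add echo (severity 86) → {charlie:91, echo:86, papa:61, mike:24, quebec:19}
treat next patient → charlie; now {echo:86, papa:61, mike:24, quebec:19}
add golf (severity 22) → {echo:86, papa:61, mike:24, golf:22, quebec:19}
update papa to severity 37 → {echo:86, papa:37, mike:24, golf:22, quebec:19}
add kilo (severity 30) → {echo:86, papa:37, kilo:30, mike:24, golf:22, quebec:19}
add sierra (severity 25) → {echo:86, papa:37, kilo:30, sierra:25, mike:24, golf:22, quebec:19}
add hotel (severity 72) → {echo:86, hotel:72, papa:37, kilo:30, sierra:25, mike:24, golf:22, quebec:19}
treat next patient → echo; now {hotel:72, papa:37, kilo:30, sierra:25, mike:24, golf:22, quebec:19}
update kilo to severity 21 → {hotel:72, papa:37, sierra:25, mike:24, golf:22, kilo:21, quebec:19}
update kilo to severity 83 → {kilo:83, hotel:72, papa:37, sierra:25, mike:24, golf:22, quebec:19}
add lima (severity 41) → {kilo:83, hotel:72, lima:41, papa:37, sierra:25, mike:24, golf:22, quebec:19}
update lima to severity 51 → {kilo:83, hotel:72, lima:51, papa:37, sierra:25, mike:24, golf:22, quebec:19}
treat next patient → kilo; now {hotel:72, lima:51, papa:37, sierra:25, mike:24, golf:22, quebec:19}
update golf to severity 78 → {golf:78, hotel:72, lima:51, papa:37, sierra:25, mike:24, quebec:19}
update papa to severity 66 → {golf:78, hotel:72, papa:66, lima:51, sierra:25, mike:24, quebec:19}
update lima to severity 35 → {golf:78, hotel:72, papa:66, lima:35, sierra:25, mike:24, quebec:19}
treat next patient → golf; now {hotel:72, papa:66, lima:35, sierra:25, mike:24, quebec:19}
treat next patient → hotel; now {papa:66, lima:35, sierra:25, mike:24, quebec:19}

whiskey, tango, india, charlie, echo, kilo, golf, hotel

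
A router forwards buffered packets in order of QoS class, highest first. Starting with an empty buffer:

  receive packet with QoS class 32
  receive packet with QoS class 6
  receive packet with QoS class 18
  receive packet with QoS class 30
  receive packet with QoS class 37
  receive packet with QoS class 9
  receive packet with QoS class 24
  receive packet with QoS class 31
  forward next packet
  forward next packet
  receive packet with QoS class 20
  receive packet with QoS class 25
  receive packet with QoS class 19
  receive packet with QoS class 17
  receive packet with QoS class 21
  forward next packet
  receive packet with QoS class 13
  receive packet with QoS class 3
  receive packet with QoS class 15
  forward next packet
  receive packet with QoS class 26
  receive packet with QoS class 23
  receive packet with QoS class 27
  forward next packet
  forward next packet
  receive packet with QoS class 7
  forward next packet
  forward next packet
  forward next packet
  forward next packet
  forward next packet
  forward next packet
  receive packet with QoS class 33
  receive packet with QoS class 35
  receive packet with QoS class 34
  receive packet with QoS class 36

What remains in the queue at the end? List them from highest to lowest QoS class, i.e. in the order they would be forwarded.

36, 35, 34, 33, 18, 17, 15, 13, 9, 7, 6, 3

insert 32 → {32}
insert 6 → {32, 6}
insert 18 → {32, 18, 6}
insert 30 → {32, 30, 18, 6}
insert 37 → {37, 32, 30, 18, 6}
insert 9 → {37, 32, 30, 18, 9, 6}
insert 24 → {37, 32, 30, 24, 18, 9, 6}
insert 31 → {37, 32, 31, 30, 24, 18, 9, 6}
forward next packet → 37; now {32, 31, 30, 24, 18, 9, 6}
forward next packet → 32; now {31, 30, 24, 18, 9, 6}
insert 20 → {31, 30, 24, 20, 18, 9, 6}
insert 25 → {31, 30, 25, 24, 20, 18, 9, 6}
insert 19 → {31, 30, 25, 24, 20, 19, 18, 9, 6}
insert 17 → {31, 30, 25, 24, 20, 19, 18, 17, 9, 6}
insert 21 → {31, 30, 25, 24, 21, 20, 19, 18, 17, 9, 6}
forward next packet → 31; now {30, 25, 24, 21, 20, 19, 18, 17, 9, 6}
insert 13 → {30, 25, 24, 21, 20, 19, 18, 17, 13, 9, 6}
insert 3 → {30, 25, 24, 21, 20, 19, 18, 17, 13, 9, 6, 3}
insert 15 → {30, 25, 24, 21, 20, 19, 18, 17, 15, 13, 9, 6, 3}
forward next packet → 30; now {25, 24, 21, 20, 19, 18, 17, 15, 13, 9, 6, 3}
insert 26 → {26, 25, 24, 21, 20, 19, 18, 17, 15, 13, 9, 6, 3}
insert 23 → {26, 25, 24, 23, 21, 20, 19, 18, 17, 15, 13, 9, 6, 3}
insert 27 → {27, 26, 25, 24, 23, 21, 20, 19, 18, 17, 15, 13, 9, 6, 3}
forward next packet → 27; now {26, 25, 24, 23, 21, 20, 19, 18, 17, 15, 13, 9, 6, 3}
forward next packet → 26; now {25, 24, 23, 21, 20, 19, 18, 17, 15, 13, 9, 6, 3}
insert 7 → {25, 24, 23, 21, 20, 19, 18, 17, 15, 13, 9, 7, 6, 3}
forward next packet → 25; now {24, 23, 21, 20, 19, 18, 17, 15, 13, 9, 7, 6, 3}
forward next packet → 24; now {23, 21, 20, 19, 18, 17, 15, 13, 9, 7, 6, 3}
forward next packet → 23; now {21, 20, 19, 18, 17, 15, 13, 9, 7, 6, 3}
forward next packet → 21; now {20, 19, 18, 17, 15, 13, 9, 7, 6, 3}
forward next packet → 20; now {19, 18, 17, 15, 13, 9, 7, 6, 3}
forward next packet → 19; now {18, 17, 15, 13, 9, 7, 6, 3}
insert 33 → {33, 18, 17, 15, 13, 9, 7, 6, 3}
insert 35 → {35, 33, 18, 17, 15, 13, 9, 7, 6, 3}
insert 34 → {35, 34, 33, 18, 17, 15, 13, 9, 7, 6, 3}
insert 36 → {36, 35, 34, 33, 18, 17, 15, 13, 9, 7, 6, 3}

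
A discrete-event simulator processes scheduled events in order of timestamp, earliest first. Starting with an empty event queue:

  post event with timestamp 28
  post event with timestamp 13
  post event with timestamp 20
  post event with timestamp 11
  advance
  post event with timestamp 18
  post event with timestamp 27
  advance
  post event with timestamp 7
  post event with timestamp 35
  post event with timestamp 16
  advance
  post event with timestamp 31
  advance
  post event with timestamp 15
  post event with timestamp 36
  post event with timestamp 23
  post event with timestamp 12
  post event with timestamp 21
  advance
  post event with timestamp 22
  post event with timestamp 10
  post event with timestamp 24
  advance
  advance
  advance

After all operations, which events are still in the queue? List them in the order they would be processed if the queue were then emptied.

20 → 21 → 22 → 23 → 24 → 27 → 28 → 31 → 35 → 36

insert 28 → {28}
insert 13 → {13, 28}
insert 20 → {13, 20, 28}
insert 11 → {11, 13, 20, 28}
advance → 11; now {13, 20, 28}
insert 18 → {13, 18, 20, 28}
insert 27 → {13, 18, 20, 27, 28}
advance → 13; now {18, 20, 27, 28}
insert 7 → {7, 18, 20, 27, 28}
insert 35 → {7, 18, 20, 27, 28, 35}
insert 16 → {7, 16, 18, 20, 27, 28, 35}
advance → 7; now {16, 18, 20, 27, 28, 35}
insert 31 → {16, 18, 20, 27, 28, 31, 35}
advance → 16; now {18, 20, 27, 28, 31, 35}
insert 15 → {15, 18, 20, 27, 28, 31, 35}
insert 36 → {15, 18, 20, 27, 28, 31, 35, 36}
insert 23 → {15, 18, 20, 23, 27, 28, 31, 35, 36}
insert 12 → {12, 15, 18, 20, 23, 27, 28, 31, 35, 36}
insert 21 → {12, 15, 18, 20, 21, 23, 27, 28, 31, 35, 36}
advance → 12; now {15, 18, 20, 21, 23, 27, 28, 31, 35, 36}
insert 22 → {15, 18, 20, 21, 22, 23, 27, 28, 31, 35, 36}
insert 10 → {10, 15, 18, 20, 21, 22, 23, 27, 28, 31, 35, 36}
insert 24 → {10, 15, 18, 20, 21, 22, 23, 24, 27, 28, 31, 35, 36}
advance → 10; now {15, 18, 20, 21, 22, 23, 24, 27, 28, 31, 35, 36}
advance → 15; now {18, 20, 21, 22, 23, 24, 27, 28, 31, 35, 36}
advance → 18; now {20, 21, 22, 23, 24, 27, 28, 31, 35, 36}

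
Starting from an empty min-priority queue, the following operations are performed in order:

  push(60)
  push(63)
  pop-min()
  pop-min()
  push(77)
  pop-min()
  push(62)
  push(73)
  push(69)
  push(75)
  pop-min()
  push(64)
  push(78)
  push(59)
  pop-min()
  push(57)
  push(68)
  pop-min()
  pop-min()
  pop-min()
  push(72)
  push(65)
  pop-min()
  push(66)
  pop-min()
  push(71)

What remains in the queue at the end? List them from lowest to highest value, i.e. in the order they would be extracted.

insert 60 → {60}
insert 63 → {60, 63}
pop-min → 60; now {63}
pop-min → 63; now {}
insert 77 → {77}
pop-min → 77; now {}
insert 62 → {62}
insert 73 → {62, 73}
insert 69 → {62, 69, 73}
insert 75 → {62, 69, 73, 75}
pop-min → 62; now {69, 73, 75}
insert 64 → {64, 69, 73, 75}
insert 78 → {64, 69, 73, 75, 78}
insert 59 → {59, 64, 69, 73, 75, 78}
pop-min → 59; now {64, 69, 73, 75, 78}
insert 57 → {57, 64, 69, 73, 75, 78}
insert 68 → {57, 64, 68, 69, 73, 75, 78}
pop-min → 57; now {64, 68, 69, 73, 75, 78}
pop-min → 64; now {68, 69, 73, 75, 78}
pop-min → 68; now {69, 73, 75, 78}
insert 72 → {69, 72, 73, 75, 78}
insert 65 → {65, 69, 72, 73, 75, 78}
pop-min → 65; now {69, 72, 73, 75, 78}
insert 66 → {66, 69, 72, 73, 75, 78}
pop-min → 66; now {69, 72, 73, 75, 78}
insert 71 → {69, 71, 72, 73, 75, 78}

69 → 71 → 72 → 73 → 75 → 78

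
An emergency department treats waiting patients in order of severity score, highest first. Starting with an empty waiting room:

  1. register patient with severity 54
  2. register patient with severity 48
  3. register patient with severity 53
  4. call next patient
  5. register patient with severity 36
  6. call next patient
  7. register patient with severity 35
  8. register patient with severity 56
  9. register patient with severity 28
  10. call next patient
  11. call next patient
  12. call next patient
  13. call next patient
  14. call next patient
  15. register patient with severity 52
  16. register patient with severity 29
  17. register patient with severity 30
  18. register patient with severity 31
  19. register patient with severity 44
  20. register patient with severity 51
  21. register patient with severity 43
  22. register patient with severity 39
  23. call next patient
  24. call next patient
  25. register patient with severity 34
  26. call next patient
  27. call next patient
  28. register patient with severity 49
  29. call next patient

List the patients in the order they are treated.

54 → 53 → 56 → 48 → 36 → 35 → 28 → 52 → 51 → 44 → 43 → 49

insert 54 → {54}
insert 48 → {54, 48}
insert 53 → {54, 53, 48}
call next patient → 54; now {53, 48}
insert 36 → {53, 48, 36}
call next patient → 53; now {48, 36}
insert 35 → {48, 36, 35}
insert 56 → {56, 48, 36, 35}
insert 28 → {56, 48, 36, 35, 28}
call next patient → 56; now {48, 36, 35, 28}
call next patient → 48; now {36, 35, 28}
call next patient → 36; now {35, 28}
call next patient → 35; now {28}
call next patient → 28; now {}
insert 52 → {52}
insert 29 → {52, 29}
insert 30 → {52, 30, 29}
insert 31 → {52, 31, 30, 29}
insert 44 → {52, 44, 31, 30, 29}
insert 51 → {52, 51, 44, 31, 30, 29}
insert 43 → {52, 51, 44, 43, 31, 30, 29}
insert 39 → {52, 51, 44, 43, 39, 31, 30, 29}
call next patient → 52; now {51, 44, 43, 39, 31, 30, 29}
call next patient → 51; now {44, 43, 39, 31, 30, 29}
insert 34 → {44, 43, 39, 34, 31, 30, 29}
call next patient → 44; now {43, 39, 34, 31, 30, 29}
call next patient → 43; now {39, 34, 31, 30, 29}
insert 49 → {49, 39, 34, 31, 30, 29}
call next patient → 49; now {39, 34, 31, 30, 29}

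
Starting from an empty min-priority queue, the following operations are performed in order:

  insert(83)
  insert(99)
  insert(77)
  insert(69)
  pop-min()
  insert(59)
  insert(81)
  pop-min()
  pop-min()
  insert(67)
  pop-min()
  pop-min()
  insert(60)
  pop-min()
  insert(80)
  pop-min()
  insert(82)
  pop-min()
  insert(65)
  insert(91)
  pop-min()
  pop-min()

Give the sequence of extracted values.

insert 83 → {83}
insert 99 → {83, 99}
insert 77 → {77, 83, 99}
insert 69 → {69, 77, 83, 99}
pop-min → 69; now {77, 83, 99}
insert 59 → {59, 77, 83, 99}
insert 81 → {59, 77, 81, 83, 99}
pop-min → 59; now {77, 81, 83, 99}
pop-min → 77; now {81, 83, 99}
insert 67 → {67, 81, 83, 99}
pop-min → 67; now {81, 83, 99}
pop-min → 81; now {83, 99}
insert 60 → {60, 83, 99}
pop-min → 60; now {83, 99}
insert 80 → {80, 83, 99}
pop-min → 80; now {83, 99}
insert 82 → {82, 83, 99}
pop-min → 82; now {83, 99}
insert 65 → {65, 83, 99}
insert 91 → {65, 83, 91, 99}
pop-min → 65; now {83, 91, 99}
pop-min → 83; now {91, 99}

69, 59, 77, 67, 81, 60, 80, 82, 65, 83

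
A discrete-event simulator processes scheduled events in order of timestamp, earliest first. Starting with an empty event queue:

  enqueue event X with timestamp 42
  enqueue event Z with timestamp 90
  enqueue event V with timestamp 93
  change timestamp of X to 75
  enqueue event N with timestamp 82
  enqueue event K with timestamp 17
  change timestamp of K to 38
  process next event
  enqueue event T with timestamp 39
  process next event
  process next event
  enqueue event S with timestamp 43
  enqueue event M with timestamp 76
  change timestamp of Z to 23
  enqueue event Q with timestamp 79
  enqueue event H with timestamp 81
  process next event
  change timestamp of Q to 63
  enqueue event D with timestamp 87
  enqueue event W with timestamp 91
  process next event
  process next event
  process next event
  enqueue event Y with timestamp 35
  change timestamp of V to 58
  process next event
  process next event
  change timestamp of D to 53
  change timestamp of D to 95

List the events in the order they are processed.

add X (timestamp 42) → {X:42}
add Z (timestamp 90) → {X:42, Z:90}
add V (timestamp 93) → {X:42, Z:90, V:93}
update X to timestamp 75 → {X:75, Z:90, V:93}
add N (timestamp 82) → {X:75, N:82, Z:90, V:93}
add K (timestamp 17) → {K:17, X:75, N:82, Z:90, V:93}
update K to timestamp 38 → {K:38, X:75, N:82, Z:90, V:93}
process next event → K; now {X:75, N:82, Z:90, V:93}
add T (timestamp 39) → {T:39, X:75, N:82, Z:90, V:93}
process next event → T; now {X:75, N:82, Z:90, V:93}
process next event → X; now {N:82, Z:90, V:93}
add S (timestamp 43) → {S:43, N:82, Z:90, V:93}
add M (timestamp 76) → {S:43, M:76, N:82, Z:90, V:93}
update Z to timestamp 23 → {Z:23, S:43, M:76, N:82, V:93}
add Q (timestamp 79) → {Z:23, S:43, M:76, Q:79, N:82, V:93}
add H (timestamp 81) → {Z:23, S:43, M:76, Q:79, H:81, N:82, V:93}
process next event → Z; now {S:43, M:76, Q:79, H:81, N:82, V:93}
update Q to timestamp 63 → {S:43, Q:63, M:76, H:81, N:82, V:93}
add D (timestamp 87) → {S:43, Q:63, M:76, H:81, N:82, D:87, V:93}
add W (timestamp 91) → {S:43, Q:63, M:76, H:81, N:82, D:87, W:91, V:93}
process next event → S; now {Q:63, M:76, H:81, N:82, D:87, W:91, V:93}
process next event → Q; now {M:76, H:81, N:82, D:87, W:91, V:93}
process next event → M; now {H:81, N:82, D:87, W:91, V:93}
add Y (timestamp 35) → {Y:35, H:81, N:82, D:87, W:91, V:93}
update V to timestamp 58 → {Y:35, V:58, H:81, N:82, D:87, W:91}
process next event → Y; now {V:58, H:81, N:82, D:87, W:91}
process next event → V; now {H:81, N:82, D:87, W:91}
update D to timestamp 53 → {D:53, H:81, N:82, W:91}
update D to timestamp 95 → {H:81, N:82, W:91, D:95}

K → T → X → Z → S → Q → M → Y → V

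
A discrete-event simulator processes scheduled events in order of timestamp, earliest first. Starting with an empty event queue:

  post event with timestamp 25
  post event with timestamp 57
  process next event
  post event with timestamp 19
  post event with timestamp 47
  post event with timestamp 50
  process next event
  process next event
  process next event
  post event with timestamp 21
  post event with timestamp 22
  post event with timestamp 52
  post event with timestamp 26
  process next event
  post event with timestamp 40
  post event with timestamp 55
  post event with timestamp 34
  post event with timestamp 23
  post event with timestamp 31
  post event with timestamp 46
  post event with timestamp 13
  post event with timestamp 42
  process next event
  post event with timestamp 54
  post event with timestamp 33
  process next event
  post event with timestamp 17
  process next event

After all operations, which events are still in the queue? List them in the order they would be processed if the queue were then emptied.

[23, 26, 31, 33, 34, 40, 42, 46, 52, 54, 55, 57]

insert 25 → {25}
insert 57 → {25, 57}
process next event → 25; now {57}
insert 19 → {19, 57}
insert 47 → {19, 47, 57}
insert 50 → {19, 47, 50, 57}
process next event → 19; now {47, 50, 57}
process next event → 47; now {50, 57}
process next event → 50; now {57}
insert 21 → {21, 57}
insert 22 → {21, 22, 57}
insert 52 → {21, 22, 52, 57}
insert 26 → {21, 22, 26, 52, 57}
process next event → 21; now {22, 26, 52, 57}
insert 40 → {22, 26, 40, 52, 57}
insert 55 → {22, 26, 40, 52, 55, 57}
insert 34 → {22, 26, 34, 40, 52, 55, 57}
insert 23 → {22, 23, 26, 34, 40, 52, 55, 57}
insert 31 → {22, 23, 26, 31, 34, 40, 52, 55, 57}
insert 46 → {22, 23, 26, 31, 34, 40, 46, 52, 55, 57}
insert 13 → {13, 22, 23, 26, 31, 34, 40, 46, 52, 55, 57}
insert 42 → {13, 22, 23, 26, 31, 34, 40, 42, 46, 52, 55, 57}
process next event → 13; now {22, 23, 26, 31, 34, 40, 42, 46, 52, 55, 57}
insert 54 → {22, 23, 26, 31, 34, 40, 42, 46, 52, 54, 55, 57}
insert 33 → {22, 23, 26, 31, 33, 34, 40, 42, 46, 52, 54, 55, 57}
process next event → 22; now {23, 26, 31, 33, 34, 40, 42, 46, 52, 54, 55, 57}
insert 17 → {17, 23, 26, 31, 33, 34, 40, 42, 46, 52, 54, 55, 57}
process next event → 17; now {23, 26, 31, 33, 34, 40, 42, 46, 52, 54, 55, 57}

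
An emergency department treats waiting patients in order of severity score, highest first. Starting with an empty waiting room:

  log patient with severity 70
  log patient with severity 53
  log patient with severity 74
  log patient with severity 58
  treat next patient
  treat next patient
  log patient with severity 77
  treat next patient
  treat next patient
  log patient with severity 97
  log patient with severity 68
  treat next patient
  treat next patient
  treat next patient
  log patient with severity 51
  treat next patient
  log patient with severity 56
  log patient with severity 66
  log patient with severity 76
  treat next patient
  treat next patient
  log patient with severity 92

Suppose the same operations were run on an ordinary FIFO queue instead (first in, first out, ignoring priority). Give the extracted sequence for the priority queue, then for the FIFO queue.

priority queue: 74, 70, 77, 58, 97, 68, 53, 51, 76, 66; FIFO queue: 70 → 53 → 74 → 58 → 77 → 97 → 68 → 51 → 56 → 66

insert 70 → {70}
insert 53 → {70, 53}
insert 74 → {74, 70, 53}
insert 58 → {74, 70, 58, 53}
treat next patient → 74; now {70, 58, 53}
treat next patient → 70; now {58, 53}
insert 77 → {77, 58, 53}
treat next patient → 77; now {58, 53}
treat next patient → 58; now {53}
insert 97 → {97, 53}
insert 68 → {97, 68, 53}
treat next patient → 97; now {68, 53}
treat next patient → 68; now {53}
treat next patient → 53; now {}
insert 51 → {51}
treat next patient → 51; now {}
insert 56 → {56}
insert 66 → {66, 56}
insert 76 → {76, 66, 56}
treat next patient → 76; now {66, 56}
treat next patient → 66; now {56}
insert 92 → {92, 56}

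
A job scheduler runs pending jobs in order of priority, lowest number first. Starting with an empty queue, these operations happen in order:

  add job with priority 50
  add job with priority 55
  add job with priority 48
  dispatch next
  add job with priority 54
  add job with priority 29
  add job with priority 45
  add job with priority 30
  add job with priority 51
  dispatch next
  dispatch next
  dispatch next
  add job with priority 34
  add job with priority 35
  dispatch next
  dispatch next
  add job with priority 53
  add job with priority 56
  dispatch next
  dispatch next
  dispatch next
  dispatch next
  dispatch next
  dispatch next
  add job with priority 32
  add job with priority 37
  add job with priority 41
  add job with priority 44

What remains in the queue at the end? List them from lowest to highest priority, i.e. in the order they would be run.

[32, 37, 41, 44]

insert 50 → {50}
insert 55 → {50, 55}
insert 48 → {48, 50, 55}
dispatch next → 48; now {50, 55}
insert 54 → {50, 54, 55}
insert 29 → {29, 50, 54, 55}
insert 45 → {29, 45, 50, 54, 55}
insert 30 → {29, 30, 45, 50, 54, 55}
insert 51 → {29, 30, 45, 50, 51, 54, 55}
dispatch next → 29; now {30, 45, 50, 51, 54, 55}
dispatch next → 30; now {45, 50, 51, 54, 55}
dispatch next → 45; now {50, 51, 54, 55}
insert 34 → {34, 50, 51, 54, 55}
insert 35 → {34, 35, 50, 51, 54, 55}
dispatch next → 34; now {35, 50, 51, 54, 55}
dispatch next → 35; now {50, 51, 54, 55}
insert 53 → {50, 51, 53, 54, 55}
insert 56 → {50, 51, 53, 54, 55, 56}
dispatch next → 50; now {51, 53, 54, 55, 56}
dispatch next → 51; now {53, 54, 55, 56}
dispatch next → 53; now {54, 55, 56}
dispatch next → 54; now {55, 56}
dispatch next → 55; now {56}
dispatch next → 56; now {}
insert 32 → {32}
insert 37 → {32, 37}
insert 41 → {32, 37, 41}
insert 44 → {32, 37, 41, 44}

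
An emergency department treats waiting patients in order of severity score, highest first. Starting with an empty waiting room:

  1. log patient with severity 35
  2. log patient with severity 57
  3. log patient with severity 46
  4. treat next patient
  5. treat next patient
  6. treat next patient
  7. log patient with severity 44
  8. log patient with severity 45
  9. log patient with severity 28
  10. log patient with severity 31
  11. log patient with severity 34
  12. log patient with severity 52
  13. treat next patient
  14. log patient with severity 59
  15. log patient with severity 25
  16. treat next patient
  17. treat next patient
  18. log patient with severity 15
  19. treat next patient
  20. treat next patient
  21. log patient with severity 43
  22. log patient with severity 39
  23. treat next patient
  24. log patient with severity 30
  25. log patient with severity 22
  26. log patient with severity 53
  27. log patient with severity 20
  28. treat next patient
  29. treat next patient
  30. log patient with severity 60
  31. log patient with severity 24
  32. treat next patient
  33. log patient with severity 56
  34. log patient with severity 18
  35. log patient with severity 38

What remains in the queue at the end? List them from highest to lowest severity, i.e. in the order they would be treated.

insert 35 → {35}
insert 57 → {57, 35}
insert 46 → {57, 46, 35}
treat next patient → 57; now {46, 35}
treat next patient → 46; now {35}
treat next patient → 35; now {}
insert 44 → {44}
insert 45 → {45, 44}
insert 28 → {45, 44, 28}
insert 31 → {45, 44, 31, 28}
insert 34 → {45, 44, 34, 31, 28}
insert 52 → {52, 45, 44, 34, 31, 28}
treat next patient → 52; now {45, 44, 34, 31, 28}
insert 59 → {59, 45, 44, 34, 31, 28}
insert 25 → {59, 45, 44, 34, 31, 28, 25}
treat next patient → 59; now {45, 44, 34, 31, 28, 25}
treat next patient → 45; now {44, 34, 31, 28, 25}
insert 15 → {44, 34, 31, 28, 25, 15}
treat next patient → 44; now {34, 31, 28, 25, 15}
treat next patient → 34; now {31, 28, 25, 15}
insert 43 → {43, 31, 28, 25, 15}
insert 39 → {43, 39, 31, 28, 25, 15}
treat next patient → 43; now {39, 31, 28, 25, 15}
insert 30 → {39, 31, 30, 28, 25, 15}
insert 22 → {39, 31, 30, 28, 25, 22, 15}
insert 53 → {53, 39, 31, 30, 28, 25, 22, 15}
insert 20 → {53, 39, 31, 30, 28, 25, 22, 20, 15}
treat next patient → 53; now {39, 31, 30, 28, 25, 22, 20, 15}
treat next patient → 39; now {31, 30, 28, 25, 22, 20, 15}
insert 60 → {60, 31, 30, 28, 25, 22, 20, 15}
insert 24 → {60, 31, 30, 28, 25, 24, 22, 20, 15}
treat next patient → 60; now {31, 30, 28, 25, 24, 22, 20, 15}
insert 56 → {56, 31, 30, 28, 25, 24, 22, 20, 15}
insert 18 → {56, 31, 30, 28, 25, 24, 22, 20, 18, 15}
insert 38 → {56, 38, 31, 30, 28, 25, 24, 22, 20, 18, 15}

56, 38, 31, 30, 28, 25, 24, 22, 20, 18, 15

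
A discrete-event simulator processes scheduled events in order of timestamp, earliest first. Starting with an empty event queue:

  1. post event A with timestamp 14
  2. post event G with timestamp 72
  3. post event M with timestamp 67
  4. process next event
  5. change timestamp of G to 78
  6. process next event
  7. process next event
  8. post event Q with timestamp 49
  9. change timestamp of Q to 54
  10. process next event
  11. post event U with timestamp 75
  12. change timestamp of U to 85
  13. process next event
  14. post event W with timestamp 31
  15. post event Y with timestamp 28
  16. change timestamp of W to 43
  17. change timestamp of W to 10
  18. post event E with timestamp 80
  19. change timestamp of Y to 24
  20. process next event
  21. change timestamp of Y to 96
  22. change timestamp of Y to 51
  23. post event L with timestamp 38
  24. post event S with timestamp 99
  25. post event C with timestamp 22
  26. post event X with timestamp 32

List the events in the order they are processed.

add A (timestamp 14) → {A:14}
add G (timestamp 72) → {A:14, G:72}
add M (timestamp 67) → {A:14, M:67, G:72}
process next event → A; now {M:67, G:72}
update G to timestamp 78 → {M:67, G:78}
process next event → M; now {G:78}
process next event → G; now {}
add Q (timestamp 49) → {Q:49}
update Q to timestamp 54 → {Q:54}
process next event → Q; now {}
add U (timestamp 75) → {U:75}
update U to timestamp 85 → {U:85}
process next event → U; now {}
add W (timestamp 31) → {W:31}
add Y (timestamp 28) → {Y:28, W:31}
update W to timestamp 43 → {Y:28, W:43}
update W to timestamp 10 → {W:10, Y:28}
add E (timestamp 80) → {W:10, Y:28, E:80}
update Y to timestamp 24 → {W:10, Y:24, E:80}
process next event → W; now {Y:24, E:80}
update Y to timestamp 96 → {E:80, Y:96}
update Y to timestamp 51 → {Y:51, E:80}
add L (timestamp 38) → {L:38, Y:51, E:80}
add S (timestamp 99) → {L:38, Y:51, E:80, S:99}
add C (timestamp 22) → {C:22, L:38, Y:51, E:80, S:99}
add X (timestamp 32) → {C:22, X:32, L:38, Y:51, E:80, S:99}

[A, M, G, Q, U, W]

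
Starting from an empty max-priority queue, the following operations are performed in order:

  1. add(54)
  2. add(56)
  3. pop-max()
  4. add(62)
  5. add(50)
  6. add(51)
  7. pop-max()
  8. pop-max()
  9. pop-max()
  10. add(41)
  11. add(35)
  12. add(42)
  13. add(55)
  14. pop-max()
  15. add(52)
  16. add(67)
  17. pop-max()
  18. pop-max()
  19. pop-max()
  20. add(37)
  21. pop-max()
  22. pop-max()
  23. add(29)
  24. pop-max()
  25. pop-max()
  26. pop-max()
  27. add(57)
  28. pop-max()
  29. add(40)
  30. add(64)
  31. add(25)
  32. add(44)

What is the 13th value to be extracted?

insert 54 → {54}
insert 56 → {56, 54}
pop-max → 56; now {54}
insert 62 → {62, 54}
insert 50 → {62, 54, 50}
insert 51 → {62, 54, 51, 50}
pop-max → 62; now {54, 51, 50}
pop-max → 54; now {51, 50}
pop-max → 51; now {50}
insert 41 → {50, 41}
insert 35 → {50, 41, 35}
insert 42 → {50, 42, 41, 35}
insert 55 → {55, 50, 42, 41, 35}
pop-max → 55; now {50, 42, 41, 35}
insert 52 → {52, 50, 42, 41, 35}
insert 67 → {67, 52, 50, 42, 41, 35}
pop-max → 67; now {52, 50, 42, 41, 35}
pop-max → 52; now {50, 42, 41, 35}
pop-max → 50; now {42, 41, 35}
insert 37 → {42, 41, 37, 35}
pop-max → 42; now {41, 37, 35}
pop-max → 41; now {37, 35}
insert 29 → {37, 35, 29}
pop-max → 37; now {35, 29}
pop-max → 35; now {29}
pop-max → 29; now {}
insert 57 → {57}
pop-max → 57; now {}
insert 40 → {40}
insert 64 → {64, 40}
insert 25 → {64, 40, 25}
insert 44 → {64, 44, 40, 25}

29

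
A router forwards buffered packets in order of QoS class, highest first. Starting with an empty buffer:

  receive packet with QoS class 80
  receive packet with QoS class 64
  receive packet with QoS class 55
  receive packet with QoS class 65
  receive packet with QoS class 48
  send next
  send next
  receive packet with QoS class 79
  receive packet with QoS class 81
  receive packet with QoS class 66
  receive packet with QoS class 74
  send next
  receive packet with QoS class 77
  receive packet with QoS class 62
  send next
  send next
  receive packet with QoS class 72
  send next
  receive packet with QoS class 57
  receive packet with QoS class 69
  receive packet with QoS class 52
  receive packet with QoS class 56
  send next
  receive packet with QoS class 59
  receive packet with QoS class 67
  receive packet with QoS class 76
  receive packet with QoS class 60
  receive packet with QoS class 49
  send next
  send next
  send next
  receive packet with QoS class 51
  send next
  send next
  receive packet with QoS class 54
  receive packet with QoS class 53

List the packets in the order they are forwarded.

insert 80 → {80}
insert 64 → {80, 64}
insert 55 → {80, 64, 55}
insert 65 → {80, 65, 64, 55}
insert 48 → {80, 65, 64, 55, 48}
send next → 80; now {65, 64, 55, 48}
send next → 65; now {64, 55, 48}
insert 79 → {79, 64, 55, 48}
insert 81 → {81, 79, 64, 55, 48}
insert 66 → {81, 79, 66, 64, 55, 48}
insert 74 → {81, 79, 74, 66, 64, 55, 48}
send next → 81; now {79, 74, 66, 64, 55, 48}
insert 77 → {79, 77, 74, 66, 64, 55, 48}
insert 62 → {79, 77, 74, 66, 64, 62, 55, 48}
send next → 79; now {77, 74, 66, 64, 62, 55, 48}
send next → 77; now {74, 66, 64, 62, 55, 48}
insert 72 → {74, 72, 66, 64, 62, 55, 48}
send next → 74; now {72, 66, 64, 62, 55, 48}
insert 57 → {72, 66, 64, 62, 57, 55, 48}
insert 69 → {72, 69, 66, 64, 62, 57, 55, 48}
insert 52 → {72, 69, 66, 64, 62, 57, 55, 52, 48}
insert 56 → {72, 69, 66, 64, 62, 57, 56, 55, 52, 48}
send next → 72; now {69, 66, 64, 62, 57, 56, 55, 52, 48}
insert 59 → {69, 66, 64, 62, 59, 57, 56, 55, 52, 48}
insert 67 → {69, 67, 66, 64, 62, 59, 57, 56, 55, 52, 48}
insert 76 → {76, 69, 67, 66, 64, 62, 59, 57, 56, 55, 52, 48}
insert 60 → {76, 69, 67, 66, 64, 62, 60, 59, 57, 56, 55, 52, 48}
insert 49 → {76, 69, 67, 66, 64, 62, 60, 59, 57, 56, 55, 52, 49, 48}
send next → 76; now {69, 67, 66, 64, 62, 60, 59, 57, 56, 55, 52, 49, 48}
send next → 69; now {67, 66, 64, 62, 60, 59, 57, 56, 55, 52, 49, 48}
send next → 67; now {66, 64, 62, 60, 59, 57, 56, 55, 52, 49, 48}
insert 51 → {66, 64, 62, 60, 59, 57, 56, 55, 52, 51, 49, 48}
send next → 66; now {64, 62, 60, 59, 57, 56, 55, 52, 51, 49, 48}
send next → 64; now {62, 60, 59, 57, 56, 55, 52, 51, 49, 48}
insert 54 → {62, 60, 59, 57, 56, 55, 54, 52, 51, 49, 48}
insert 53 → {62, 60, 59, 57, 56, 55, 54, 53, 52, 51, 49, 48}

80 → 65 → 81 → 79 → 77 → 74 → 72 → 76 → 69 → 67 → 66 → 64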